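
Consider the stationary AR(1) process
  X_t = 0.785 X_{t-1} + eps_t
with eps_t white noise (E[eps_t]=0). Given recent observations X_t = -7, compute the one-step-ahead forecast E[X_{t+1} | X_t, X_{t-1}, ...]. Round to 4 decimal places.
E[X_{t+1} \mid \mathcal F_t] = -5.4950

For an AR(p) model X_t = c + sum_i phi_i X_{t-i} + eps_t, the
one-step-ahead conditional mean is
  E[X_{t+1} | X_t, ...] = c + sum_i phi_i X_{t+1-i}.
Substitute known values:
  E[X_{t+1} | ...] = (0.785) * (-7)
                   = -5.4950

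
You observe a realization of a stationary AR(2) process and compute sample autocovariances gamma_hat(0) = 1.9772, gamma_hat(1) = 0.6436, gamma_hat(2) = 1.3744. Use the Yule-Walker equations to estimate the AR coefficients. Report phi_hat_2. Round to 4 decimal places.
\hat\phi_{2} = 0.6590

The Yule-Walker equations for an AR(p) process read, in matrix form,
  Gamma_p phi = r_p,   with   (Gamma_p)_{ij} = gamma(|i - j|),
                       (r_p)_i = gamma(i),   i,j = 1..p.
Substitute the sample gammas (Toeplitz matrix and right-hand side of size 2):
  Gamma_p = [[1.9772, 0.6436], [0.6436, 1.9772]]
  r_p     = [0.6436, 1.3744]
Written out:
  1.9772 phi_1 + 0.6436 phi_2 = 0.6436
  0.6436 phi_1 + 1.9772 phi_2 = 1.3744
Solve by Cramer's rule:
  det = gamma(0)^2 - gamma(1)^2 = (1.9772)^2 - (0.6436)^2 = 3.90931984 - 0.41422096 = 3.49509888
  phi_hat_1 = [gamma(1) gamma(0) - gamma(1) gamma(2)] / det = [(0.6436)(1.9772) - (0.6436)(1.3744)] / 3.49509888 = 0.38796208 / 3.49509888 = 0.111
  phi_hat_2 = [gamma(0) gamma(2) - gamma(1)^2] / det = [(1.9772)(1.3744) - (0.6436)^2] / 3.49509888 = 2.30324272 / 3.49509888 = 0.659
So phi_hat = [0.1110, 0.6590].
Therefore phi_hat_2 = 0.6590.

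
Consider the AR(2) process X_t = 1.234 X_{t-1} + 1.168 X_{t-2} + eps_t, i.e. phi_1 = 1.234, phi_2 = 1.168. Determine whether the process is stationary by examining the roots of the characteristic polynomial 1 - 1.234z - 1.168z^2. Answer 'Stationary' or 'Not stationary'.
\text{Not stationary}

The AR(p) characteristic polynomial is P(z) = 1 - 1.234z - 1.168z^2.
Stationarity requires all roots to lie outside the unit circle, i.e. |z| > 1 for every root.
Set 1 + (-1.234) z + (-1.168) z^2 = 0, i.e. a z^2 + b z + c = 0 with a = -1.168, b = -1.234, c = 1.
Discriminant D = b^2 - 4ac = (-1.234)^2 - 4*(-1.168)*1 = 1.522756 - (-4.672) = 6.194756.
D >= 0, so the roots are real: z = (-b +/- sqrt(D)) / (2a) = (1.234 +/- 2.488927) / (-2.336).
  z_1 = (1.234 + 2.488927) / (-2.336) = -1.5937,   |z_1| = 1.5937.
  z_2 = (1.234 - 2.488927) / (-2.336) = 0.5372,   |z_2| = 0.5372.
Moduli of all roots: 1.5937, 0.5372.
All moduli strictly greater than 1? No.
Verdict: Not stationary.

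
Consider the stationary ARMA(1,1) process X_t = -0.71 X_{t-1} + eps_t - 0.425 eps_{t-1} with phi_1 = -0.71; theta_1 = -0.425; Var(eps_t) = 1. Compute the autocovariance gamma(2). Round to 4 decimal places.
\gamma(2) = 2.1154

Multiply the model equation by X_{t-k} and take expectations. With theta_0 = psi_0 = 1 and psi_j the MA(infinity) weights, this gives
  gamma(k) - sum_i phi_i gamma(k-i) = c_k,
  c_k = sigma^2 * sum_{j=k..q} theta_j psi_{j-k}   (c_k = 0 for k > q),
using gamma(-m) = gamma(m).
psi-weights needed (psi_j = theta_j + sum_i phi_i psi_{j-i}):
  psi_1 = theta_1 + phi_1 = -0.425 + (-0.71) = -1.135
Right-hand sides:
  c_0 = sigma^2 (1 + theta_1 psi_1) = 1 * (1 + (-0.425)(-1.135)) = 1 * 1.482375 = 1.482375
  c_1 = sigma^2 theta_1 = 1 * (-0.425) = -0.425
  c_2 = 0
Equations for k = 0 and k = 1 (AR order 1):
  gamma(0) = phi_1 gamma(1) + c_0
  gamma(1) = phi_1 gamma(0) + c_1
Substituting the second into the first: gamma(0) (1 - phi_1^2) = c_0 + phi_1 c_1, so
  gamma(0) = (c_0 + phi_1 c_1) / (1 - phi_1^2) = (1.482375 + (-0.71)(-0.425)) / (1 - (-0.71)^2) = 1.784125 / 0.4959 = 3.597752.
  gamma(1) = phi_1 gamma(0) + c_1 = (-0.71)(3.597752) + (-0.425) = -2.979404.
For k = 2 (> q): gamma(2) = phi_1 gamma(1) = (-0.71)(-2.979404) = 2.115377.
Therefore gamma(2) = 2.1154 (to 4 decimal places).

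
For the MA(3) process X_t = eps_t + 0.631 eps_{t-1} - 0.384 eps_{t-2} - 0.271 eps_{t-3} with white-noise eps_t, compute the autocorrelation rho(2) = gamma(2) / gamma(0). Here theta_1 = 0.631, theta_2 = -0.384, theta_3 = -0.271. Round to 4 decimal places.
\rho(2) = -0.3428

For an MA(q) process with theta_0 = 1, the autocovariance is
  gamma(k) = sigma^2 * sum_{i=0..q-k} theta_i * theta_{i+k},
and rho(k) = gamma(k) / gamma(0). Sigma^2 cancels.
  numerator   = (1)*(-0.384) + (0.631)*(-0.271) = -0.555001.
  denominator = (1)^2 + (0.631)^2 + (-0.384)^2 + (-0.271)^2 = 1.619058.
  rho(2) = -0.555001 / 1.619058 = -0.3428.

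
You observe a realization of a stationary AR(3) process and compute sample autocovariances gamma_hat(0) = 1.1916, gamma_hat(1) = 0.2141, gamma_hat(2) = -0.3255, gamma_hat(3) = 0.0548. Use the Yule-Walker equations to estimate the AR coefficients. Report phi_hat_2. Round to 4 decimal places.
\hat\phi_{2} = -0.3610

The Yule-Walker equations for an AR(p) process read, in matrix form,
  Gamma_p phi = r_p,   with   (Gamma_p)_{ij} = gamma(|i - j|),
                       (r_p)_i = gamma(i),   i,j = 1..p.
Substitute the sample gammas (Toeplitz matrix and right-hand side of size 3):
  Gamma_p = [[1.1916, 0.2141, -0.3255], [0.2141, 1.1916, 0.2141], [-0.3255, 0.2141, 1.1916]]
  r_p     = [0.2141, -0.3255, 0.0548]
Written out (R1..R3):
  (R1) 1.1916 phi_1 + 0.2141 phi_2 - 0.3255 phi_3 = 0.2141
  (R2) 0.2141 phi_1 + 1.1916 phi_2 + 0.2141 phi_3 = -0.3255
  (R3) -0.3255 phi_1 + 0.2141 phi_2 + 1.1916 phi_3 = 0.0548
Gaussian elimination:
  R2 <- R2 - (0.2141/1.1916) R1 = R2 - (0.179674) R1:  1.153132 phi_2 + 0.272584 phi_3 = -0.363968
  R3 <- R3 - (-0.3255/1.1916) R1 = R3 - (-0.273162) R1:  0.272584 phi_2 + 1.102686 phi_3 = 0.113284
  R3 <- R3 - (0.272584/1.153132) R2 = R3 - (0.236386) R2:  1.038251 phi_3 = 0.199321
Back-substitution:
  phi_hat_3 = 0.199321 / 1.038251 = 0.191978
  phi_hat_2 = (-0.363968 - (0.272584)(0.191978)) / 1.153132 = -0.361015
  phi_hat_1 = (0.2141 - (0.2141)(-0.361015) - (-0.3255)(0.191978)) / 1.1916 = 0.296981
So phi_hat = [0.2970, -0.3610, 0.1920].
Therefore phi_hat_2 = -0.3610.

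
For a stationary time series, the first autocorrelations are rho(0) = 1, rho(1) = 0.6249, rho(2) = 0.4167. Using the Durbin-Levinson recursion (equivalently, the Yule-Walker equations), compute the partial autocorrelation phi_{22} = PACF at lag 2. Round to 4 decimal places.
\phi_{22} = 0.0430

The PACF at lag k is phi_{kk}, the last component of the solution
to the Yule-Walker system G_k phi = r_k where
  (G_k)_{ij} = rho(|i - j|), (r_k)_i = rho(i), i,j = 1..k.
Equivalently, Durbin-Levinson gives phi_{kk} iteratively:
  phi_{11} = rho(1)
  phi_{kk} = [rho(k) - sum_{j=1..k-1} phi_{k-1,j} rho(k-j)]
            / [1 - sum_{j=1..k-1} phi_{k-1,j} rho(j)],
  phi_{k,j} = phi_{k-1,j} - phi_{kk} phi_{k-1,k-j},  j = 1..k-1.
Step k = 1:
  phi_11 = rho(1) = 0.6249.
Step k = 2:
  phi_22 = [rho(2) - phi_11 rho(1)] / [1 - phi_11 rho(1)] = [0.4167 - (0.6249)(0.6249)] / [1 - (0.6249)(0.6249)]
         = 0.02619999 / 0.60949999 = 0.043.
Therefore phi_{22} = 0.0430.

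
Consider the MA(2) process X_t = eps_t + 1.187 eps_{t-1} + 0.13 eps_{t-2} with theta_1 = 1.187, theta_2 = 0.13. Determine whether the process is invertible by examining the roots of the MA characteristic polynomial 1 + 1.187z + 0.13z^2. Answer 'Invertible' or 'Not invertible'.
\text{Not invertible}

The MA(q) characteristic polynomial is P(z) = 1 + 1.187z + 0.13z^2.
Invertibility requires all roots to lie outside the unit circle, i.e. |z| > 1 for every root.
Set 1 + (1.187) z + (0.13) z^2 = 0, i.e. a z^2 + b z + c = 0 with a = 0.13, b = 1.187, c = 1.
Discriminant D = b^2 - 4ac = (1.187)^2 - 4*(0.13)*1 = 1.408969 - (0.52) = 0.888969.
D >= 0, so the roots are real: z = (-b +/- sqrt(D)) / (2a) = (-1.187 +/- 0.942852) / (0.26).
  z_1 = (-1.187 + 0.942852) / (0.26) = -0.939,   |z_1| = 0.939.
  z_2 = (-1.187 - 0.942852) / (0.26) = -8.1917,   |z_2| = 8.1917.
Moduli of all roots: 0.9390, 8.1917.
All moduli strictly greater than 1? No.
Verdict: Not invertible.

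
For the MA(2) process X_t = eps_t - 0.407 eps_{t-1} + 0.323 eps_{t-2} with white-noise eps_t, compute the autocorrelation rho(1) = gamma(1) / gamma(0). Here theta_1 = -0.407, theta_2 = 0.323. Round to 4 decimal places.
\rho(1) = -0.4240

For an MA(q) process with theta_0 = 1, the autocovariance is
  gamma(k) = sigma^2 * sum_{i=0..q-k} theta_i * theta_{i+k},
and rho(k) = gamma(k) / gamma(0). Sigma^2 cancels.
  numerator   = (1)*(-0.407) + (-0.407)*(0.323) = -0.538461.
  denominator = (1)^2 + (-0.407)^2 + (0.323)^2 = 1.269978.
  rho(1) = -0.538461 / 1.269978 = -0.4240.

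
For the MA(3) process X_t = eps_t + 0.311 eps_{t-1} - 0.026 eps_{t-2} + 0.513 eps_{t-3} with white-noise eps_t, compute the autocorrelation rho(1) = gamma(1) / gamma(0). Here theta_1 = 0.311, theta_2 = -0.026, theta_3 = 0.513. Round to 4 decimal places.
\rho(1) = 0.2128

For an MA(q) process with theta_0 = 1, the autocovariance is
  gamma(k) = sigma^2 * sum_{i=0..q-k} theta_i * theta_{i+k},
and rho(k) = gamma(k) / gamma(0). Sigma^2 cancels.
  numerator   = (1)*(0.311) + (0.311)*(-0.026) + (-0.026)*(0.513) = 0.289576.
  denominator = (1)^2 + (0.311)^2 + (-0.026)^2 + (0.513)^2 = 1.360566.
  rho(1) = 0.289576 / 1.360566 = 0.2128.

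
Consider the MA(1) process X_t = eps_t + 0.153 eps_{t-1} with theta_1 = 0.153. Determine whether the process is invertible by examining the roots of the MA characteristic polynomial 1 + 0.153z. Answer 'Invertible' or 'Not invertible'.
\text{Invertible}

The MA(q) characteristic polynomial is P(z) = 1 + 0.153z.
Invertibility requires all roots to lie outside the unit circle, i.e. |z| > 1 for every root.
This is linear in z: 1 + (0.153) z = 0  =>  z = -1/(0.153) = -6.535948,  |z| = 6.535948.
Moduli of all roots: 6.5359.
All moduli strictly greater than 1? Yes.
Verdict: Invertible.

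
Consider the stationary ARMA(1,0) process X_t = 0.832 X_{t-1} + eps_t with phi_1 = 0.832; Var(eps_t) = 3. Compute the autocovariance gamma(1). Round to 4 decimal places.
\gamma(1) = 8.1098

Multiply the model equation by X_{t-k} and take expectations. With theta_0 = psi_0 = 1 and psi_j the MA(infinity) weights, this gives
  gamma(k) - sum_i phi_i gamma(k-i) = c_k,
  c_k = sigma^2 * sum_{j=k..q} theta_j psi_{j-k}   (c_k = 0 for k > q),
using gamma(-m) = gamma(m).
Pure AR (q = 0): c_0 = sigma^2 = 3, c_k = 0 for k >= 1.
Equations for k = 0 and k = 1 (AR order 1):
  gamma(0) = phi_1 gamma(1) + c_0
  gamma(1) = phi_1 gamma(0) + c_1
Substituting the second into the first: gamma(0) (1 - phi_1^2) = c_0 + phi_1 c_1, so
  gamma(0) = c_0 / (1 - phi_1^2) = 3 / (1 - (0.832)^2) = 3 / 0.307776 = 9.747349.
  gamma(1) = phi_1 gamma(0) = (0.832)(9.747349) = 8.109794.
Therefore gamma(1) = 8.1098 (to 4 decimal places).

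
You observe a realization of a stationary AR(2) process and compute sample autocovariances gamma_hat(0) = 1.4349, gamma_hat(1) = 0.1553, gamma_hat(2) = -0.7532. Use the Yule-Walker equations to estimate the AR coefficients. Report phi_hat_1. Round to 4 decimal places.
\hat\phi_{1} = 0.1670

The Yule-Walker equations for an AR(p) process read, in matrix form,
  Gamma_p phi = r_p,   with   (Gamma_p)_{ij} = gamma(|i - j|),
                       (r_p)_i = gamma(i),   i,j = 1..p.
Substitute the sample gammas (Toeplitz matrix and right-hand side of size 2):
  Gamma_p = [[1.4349, 0.1553], [0.1553, 1.4349]]
  r_p     = [0.1553, -0.7532]
Written out:
  1.4349 phi_1 + 0.1553 phi_2 = 0.1553
  0.1553 phi_1 + 1.4349 phi_2 = -0.7532
Solve by Cramer's rule:
  det = gamma(0)^2 - gamma(1)^2 = (1.4349)^2 - (0.1553)^2 = 2.05893801 - 0.02411809 = 2.03481992
  phi_hat_1 = [gamma(1) gamma(0) - gamma(1) gamma(2)] / det = [(0.1553)(1.4349) - (0.1553)(-0.7532)] / 2.03481992 = 0.33981193 / 2.03481992 = 0.167
  phi_hat_2 = [gamma(0) gamma(2) - gamma(1)^2] / det = [(1.4349)(-0.7532) - (0.1553)^2] / 2.03481992 = -1.10488477 / 2.03481992 = -0.543
So phi_hat = [0.1670, -0.5430].
Therefore phi_hat_1 = 0.1670.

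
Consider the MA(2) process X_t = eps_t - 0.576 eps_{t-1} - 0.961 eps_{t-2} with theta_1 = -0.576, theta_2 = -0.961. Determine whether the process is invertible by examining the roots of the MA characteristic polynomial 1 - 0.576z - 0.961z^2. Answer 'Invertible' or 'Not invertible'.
\text{Not invertible}

The MA(q) characteristic polynomial is P(z) = 1 - 0.576z - 0.961z^2.
Invertibility requires all roots to lie outside the unit circle, i.e. |z| > 1 for every root.
Set 1 + (-0.576) z + (-0.961) z^2 = 0, i.e. a z^2 + b z + c = 0 with a = -0.961, b = -0.576, c = 1.
Discriminant D = b^2 - 4ac = (-0.576)^2 - 4*(-0.961)*1 = 0.331776 - (-3.844) = 4.175776.
D >= 0, so the roots are real: z = (-b +/- sqrt(D)) / (2a) = (0.576 +/- 2.043472) / (-1.922).
  z_1 = (0.576 + 2.043472) / (-1.922) = -1.3629,   |z_1| = 1.3629.
  z_2 = (0.576 - 2.043472) / (-1.922) = 0.7635,   |z_2| = 0.7635.
Moduli of all roots: 1.3629, 0.7635.
All moduli strictly greater than 1? No.
Verdict: Not invertible.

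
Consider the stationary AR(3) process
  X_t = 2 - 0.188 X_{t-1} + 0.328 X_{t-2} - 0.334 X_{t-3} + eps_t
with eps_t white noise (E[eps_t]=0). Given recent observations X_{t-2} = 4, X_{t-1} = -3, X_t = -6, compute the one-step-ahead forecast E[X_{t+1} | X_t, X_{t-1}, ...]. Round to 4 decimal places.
E[X_{t+1} \mid \mathcal F_t] = 0.8080

For an AR(p) model X_t = c + sum_i phi_i X_{t-i} + eps_t, the
one-step-ahead conditional mean is
  E[X_{t+1} | X_t, ...] = c + sum_i phi_i X_{t+1-i}.
Substitute known values:
  E[X_{t+1} | ...] = 2 + (-0.188) * (-6) + (0.328) * (-3) + (-0.334) * (4)
                   = 0.8080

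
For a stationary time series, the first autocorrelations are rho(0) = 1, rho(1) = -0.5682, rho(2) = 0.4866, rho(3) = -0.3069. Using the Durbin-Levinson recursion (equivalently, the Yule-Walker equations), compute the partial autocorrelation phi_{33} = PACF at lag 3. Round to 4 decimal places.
\phi_{33} = 0.0629

The PACF at lag k is phi_{kk}, the last component of the solution
to the Yule-Walker system G_k phi = r_k where
  (G_k)_{ij} = rho(|i - j|), (r_k)_i = rho(i), i,j = 1..k.
Equivalently, Durbin-Levinson gives phi_{kk} iteratively:
  phi_{11} = rho(1)
  phi_{kk} = [rho(k) - sum_{j=1..k-1} phi_{k-1,j} rho(k-j)]
            / [1 - sum_{j=1..k-1} phi_{k-1,j} rho(j)],
  phi_{k,j} = phi_{k-1,j} - phi_{kk} phi_{k-1,k-j},  j = 1..k-1.
Step k = 1:
  phi_11 = rho(1) = -0.5682.
Step k = 2:
  phi_22 = [rho(2) - phi_11 rho(1)] / [1 - phi_11 rho(1)] = [0.4866 - (-0.5682)(-0.5682)] / [1 - (-0.5682)(-0.5682)]
         = 0.16374876 / 0.67714876 = 0.241821.
  Update: phi_21 = phi_11 - phi_22 phi_11 = -0.5682 - (0.241821)(-0.5682) = -0.430797.
Step k = 3:
  phi_33 = [rho(3) - phi_21 rho(2) - phi_22 rho(1)] / [1 - phi_21 rho(1) - phi_22 rho(2)]
    numerator   = -0.3069 - (-0.430797)(0.4866) - (0.241821)(-0.5682) = 0.04012865
    denominator = 1 - (-0.430797)(-0.5682) - (0.241821)(0.4866) = 0.63755088
  phi_33 = 0.04012865 / 0.63755088 = 0.0629.
Therefore phi_{33} = 0.0629.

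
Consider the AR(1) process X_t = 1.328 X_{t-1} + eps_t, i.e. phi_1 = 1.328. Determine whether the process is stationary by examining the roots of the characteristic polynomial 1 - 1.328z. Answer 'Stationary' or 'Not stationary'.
\text{Not stationary}

The AR(p) characteristic polynomial is P(z) = 1 - 1.328z.
Stationarity requires all roots to lie outside the unit circle, i.e. |z| > 1 for every root.
This is linear in z: 1 + (-1.328) z = 0  =>  z = -1/(-1.328) = 0.753012,  |z| = 0.753012.
Moduli of all roots: 0.7530.
All moduli strictly greater than 1? No.
Verdict: Not stationary.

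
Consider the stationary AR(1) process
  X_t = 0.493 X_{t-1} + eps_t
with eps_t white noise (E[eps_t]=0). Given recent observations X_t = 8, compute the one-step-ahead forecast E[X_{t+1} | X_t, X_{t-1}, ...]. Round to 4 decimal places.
E[X_{t+1} \mid \mathcal F_t] = 3.9440

For an AR(p) model X_t = c + sum_i phi_i X_{t-i} + eps_t, the
one-step-ahead conditional mean is
  E[X_{t+1} | X_t, ...] = c + sum_i phi_i X_{t+1-i}.
Substitute known values:
  E[X_{t+1} | ...] = (0.493) * (8)
                   = 3.9440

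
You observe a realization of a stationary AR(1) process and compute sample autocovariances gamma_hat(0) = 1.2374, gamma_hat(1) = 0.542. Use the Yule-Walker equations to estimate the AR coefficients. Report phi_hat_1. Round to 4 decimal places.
\hat\phi_{1} = 0.4380

The Yule-Walker equations for an AR(p) process read, in matrix form,
  Gamma_p phi = r_p,   with   (Gamma_p)_{ij} = gamma(|i - j|),
                       (r_p)_i = gamma(i),   i,j = 1..p.
Substitute the sample gammas (Toeplitz matrix and right-hand side of size 1):
  Gamma_p = [[1.2374]]
  r_p     = [0.542]
With p = 1 this is the single equation gamma(0) phi_1 = gamma(1):
  phi_hat_1 = gamma(1) / gamma(0) = 0.542 / 1.2374 = 0.4380.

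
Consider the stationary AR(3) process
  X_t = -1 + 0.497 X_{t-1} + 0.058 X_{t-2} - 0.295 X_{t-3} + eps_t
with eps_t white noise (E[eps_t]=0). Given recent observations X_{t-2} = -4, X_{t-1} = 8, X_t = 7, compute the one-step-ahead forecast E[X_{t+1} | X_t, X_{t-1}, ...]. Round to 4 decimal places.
E[X_{t+1} \mid \mathcal F_t] = 4.1230

For an AR(p) model X_t = c + sum_i phi_i X_{t-i} + eps_t, the
one-step-ahead conditional mean is
  E[X_{t+1} | X_t, ...] = c + sum_i phi_i X_{t+1-i}.
Substitute known values:
  E[X_{t+1} | ...] = -1 + (0.497) * (7) + (0.058) * (8) + (-0.295) * (-4)
                   = 4.1230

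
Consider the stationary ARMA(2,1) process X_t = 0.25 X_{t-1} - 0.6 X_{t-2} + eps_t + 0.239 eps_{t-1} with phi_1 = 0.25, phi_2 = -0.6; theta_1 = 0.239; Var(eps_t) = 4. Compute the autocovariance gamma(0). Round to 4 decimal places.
\gamma(0) = 7.2508

Multiply the model equation by X_{t-k} and take expectations. With theta_0 = psi_0 = 1 and psi_j the MA(infinity) weights, this gives
  gamma(k) - sum_i phi_i gamma(k-i) = c_k,
  c_k = sigma^2 * sum_{j=k..q} theta_j psi_{j-k}   (c_k = 0 for k > q),
using gamma(-m) = gamma(m).
psi-weights needed (psi_j = theta_j + sum_i phi_i psi_{j-i}):
  psi_1 = theta_1 + phi_1 = 0.239 + (0.25) = 0.489
Right-hand sides:
  c_0 = sigma^2 (1 + theta_1 psi_1) = 4 * (1 + (0.239)(0.489)) = 4 * 1.116871 = 4.467484
  c_1 = sigma^2 theta_1 = 4 * (0.239) = 0.956
  c_2 = 0
Equations for k = 0, 1, 2 (AR order 2, c_2 = 0):
  (E0) gamma(0) = phi_1 gamma(1) + phi_2 gamma(2) + c_0
  (E1) gamma(1) = phi_1 gamma(0) + phi_2 gamma(1) + c_1
  (E2) gamma(2) = phi_1 gamma(1) + phi_2 gamma(0)
From (E1): gamma(1) = A gamma(0) + B with
  A = phi_1 / (1 - phi_2) = 0.25 / 1.6 = 0.15625,   B = c_1 / (1 - phi_2) = 0.956 / 1.6 = 0.5975.
Insert (E2) into (E0): gamma(0) (1 - phi_2^2) = phi_1 (1 + phi_2) gamma(1) + c_0.
  phi_1 (1 + phi_2) = (0.25)(0.4) = 0.1,   1 - phi_2^2 = 0.64.
Replace gamma(1) by A gamma(0) + B and collect gamma(0):
  gamma(0) [0.64 - (0.1)(0.15625)] = (0.1)(0.5975) + 4.467484
  gamma(0) * 0.624375 = 4.527234
  gamma(0) = 4.527234 / 0.624375 = 7.250825.
Therefore gamma(0) = 7.2508 (to 4 decimal places).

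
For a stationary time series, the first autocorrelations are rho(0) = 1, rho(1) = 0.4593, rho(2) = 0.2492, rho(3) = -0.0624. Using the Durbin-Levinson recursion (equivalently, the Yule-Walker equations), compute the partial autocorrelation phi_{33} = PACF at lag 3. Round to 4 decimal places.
\phi_{33} = -0.2459

The PACF at lag k is phi_{kk}, the last component of the solution
to the Yule-Walker system G_k phi = r_k where
  (G_k)_{ij} = rho(|i - j|), (r_k)_i = rho(i), i,j = 1..k.
Equivalently, Durbin-Levinson gives phi_{kk} iteratively:
  phi_{11} = rho(1)
  phi_{kk} = [rho(k) - sum_{j=1..k-1} phi_{k-1,j} rho(k-j)]
            / [1 - sum_{j=1..k-1} phi_{k-1,j} rho(j)],
  phi_{k,j} = phi_{k-1,j} - phi_{kk} phi_{k-1,k-j},  j = 1..k-1.
Step k = 1:
  phi_11 = rho(1) = 0.4593.
Step k = 2:
  phi_22 = [rho(2) - phi_11 rho(1)] / [1 - phi_11 rho(1)] = [0.2492 - (0.4593)(0.4593)] / [1 - (0.4593)(0.4593)]
         = 0.03824351 / 0.78904351 = 0.048468.
  Update: phi_21 = phi_11 - phi_22 phi_11 = 0.4593 - (0.048468)(0.4593) = 0.437039.
Step k = 3:
  phi_33 = [rho(3) - phi_21 rho(2) - phi_22 rho(1)] / [1 - phi_21 rho(1) - phi_22 rho(2)]
    numerator   = -0.0624 - (0.437039)(0.2492) - (0.048468)(0.4593) = -0.19357145
    denominator = 1 - (0.437039)(0.4593) - (0.048468)(0.2492) = 0.78718992
  phi_33 = -0.19357145 / 0.78718992 = -0.2459.
Therefore phi_{33} = -0.2459.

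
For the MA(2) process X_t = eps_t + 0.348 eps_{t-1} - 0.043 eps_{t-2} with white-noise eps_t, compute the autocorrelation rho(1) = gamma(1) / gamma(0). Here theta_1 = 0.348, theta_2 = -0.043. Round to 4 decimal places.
\rho(1) = 0.2966

For an MA(q) process with theta_0 = 1, the autocovariance is
  gamma(k) = sigma^2 * sum_{i=0..q-k} theta_i * theta_{i+k},
and rho(k) = gamma(k) / gamma(0). Sigma^2 cancels.
  numerator   = (1)*(0.348) + (0.348)*(-0.043) = 0.333036.
  denominator = (1)^2 + (0.348)^2 + (-0.043)^2 = 1.122953.
  rho(1) = 0.333036 / 1.122953 = 0.2966.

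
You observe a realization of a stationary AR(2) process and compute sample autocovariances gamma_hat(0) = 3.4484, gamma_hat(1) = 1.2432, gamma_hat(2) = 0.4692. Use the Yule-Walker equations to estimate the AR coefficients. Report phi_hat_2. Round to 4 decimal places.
\hat\phi_{2} = 0.0070

The Yule-Walker equations for an AR(p) process read, in matrix form,
  Gamma_p phi = r_p,   with   (Gamma_p)_{ij} = gamma(|i - j|),
                       (r_p)_i = gamma(i),   i,j = 1..p.
Substitute the sample gammas (Toeplitz matrix and right-hand side of size 2):
  Gamma_p = [[3.4484, 1.2432], [1.2432, 3.4484]]
  r_p     = [1.2432, 0.4692]
Written out:
  3.4484 phi_1 + 1.2432 phi_2 = 1.2432
  1.2432 phi_1 + 3.4484 phi_2 = 0.4692
Solve by Cramer's rule:
  det = gamma(0)^2 - gamma(1)^2 = (3.4484)^2 - (1.2432)^2 = 11.89146256 - 1.54554624 = 10.34591632
  phi_hat_1 = [gamma(1) gamma(0) - gamma(1) gamma(2)] / det = [(1.2432)(3.4484) - (1.2432)(0.4692)] / 10.34591632 = 3.70374144 / 10.34591632 = 0.358
  phi_hat_2 = [gamma(0) gamma(2) - gamma(1)^2] / det = [(3.4484)(0.4692) - (1.2432)^2] / 10.34591632 = 0.07244304 / 10.34591632 = 0.007
So phi_hat = [0.3580, 0.0070].
Therefore phi_hat_2 = 0.0070.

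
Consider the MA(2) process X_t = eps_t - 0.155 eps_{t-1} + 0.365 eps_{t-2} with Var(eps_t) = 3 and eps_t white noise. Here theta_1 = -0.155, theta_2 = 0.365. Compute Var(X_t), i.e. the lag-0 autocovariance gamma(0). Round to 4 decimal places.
\gamma(0) = 3.4718

For an MA(q) process X_t = eps_t + sum_i theta_i eps_{t-i} with
Var(eps_t) = sigma^2, the variance is
  gamma(0) = sigma^2 * (1 + sum_i theta_i^2).
  sum_i theta_i^2 = (-0.155)^2 + (0.365)^2 = 0.024025 + 0.133225 = 0.15725.
  gamma(0) = 3 * (1 + 0.15725) = 3 * 1.15725 = 3.47175, which rounds to 3.4718.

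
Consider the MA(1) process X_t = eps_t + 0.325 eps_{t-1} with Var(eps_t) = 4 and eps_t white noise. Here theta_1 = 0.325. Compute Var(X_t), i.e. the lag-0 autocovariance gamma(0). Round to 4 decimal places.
\gamma(0) = 4.4225

For an MA(q) process X_t = eps_t + sum_i theta_i eps_{t-i} with
Var(eps_t) = sigma^2, the variance is
  gamma(0) = sigma^2 * (1 + sum_i theta_i^2).
  sum_i theta_i^2 = (0.325)^2 = 0.105625.
  gamma(0) = 4 * (1 + 0.105625) = 4 * 1.105625 = 4.4225.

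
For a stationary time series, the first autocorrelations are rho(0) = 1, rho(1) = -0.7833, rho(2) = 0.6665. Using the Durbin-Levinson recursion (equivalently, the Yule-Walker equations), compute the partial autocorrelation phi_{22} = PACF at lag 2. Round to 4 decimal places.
\phi_{22} = 0.1370

The PACF at lag k is phi_{kk}, the last component of the solution
to the Yule-Walker system G_k phi = r_k where
  (G_k)_{ij} = rho(|i - j|), (r_k)_i = rho(i), i,j = 1..k.
Equivalently, Durbin-Levinson gives phi_{kk} iteratively:
  phi_{11} = rho(1)
  phi_{kk} = [rho(k) - sum_{j=1..k-1} phi_{k-1,j} rho(k-j)]
            / [1 - sum_{j=1..k-1} phi_{k-1,j} rho(j)],
  phi_{k,j} = phi_{k-1,j} - phi_{kk} phi_{k-1,k-j},  j = 1..k-1.
Step k = 1:
  phi_11 = rho(1) = -0.7833.
Step k = 2:
  phi_22 = [rho(2) - phi_11 rho(1)] / [1 - phi_11 rho(1)] = [0.6665 - (-0.7833)(-0.7833)] / [1 - (-0.7833)(-0.7833)]
         = 0.05294111 / 0.38644111 = 0.137.
Therefore phi_{22} = 0.1370.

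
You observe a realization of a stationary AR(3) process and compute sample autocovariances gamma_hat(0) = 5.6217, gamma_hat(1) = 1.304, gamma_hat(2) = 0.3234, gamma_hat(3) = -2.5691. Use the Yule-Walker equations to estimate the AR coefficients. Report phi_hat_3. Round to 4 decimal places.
\hat\phi_{3} = -0.4980

The Yule-Walker equations for an AR(p) process read, in matrix form,
  Gamma_p phi = r_p,   with   (Gamma_p)_{ij} = gamma(|i - j|),
                       (r_p)_i = gamma(i),   i,j = 1..p.
Substitute the sample gammas (Toeplitz matrix and right-hand side of size 3):
  Gamma_p = [[5.6217, 1.304, 0.3234], [1.304, 5.6217, 1.304], [0.3234, 1.304, 5.6217]]
  r_p     = [1.304, 0.3234, -2.5691]
Written out (R1..R3):
  (R1) 5.6217 phi_1 + 1.304 phi_2 + 0.3234 phi_3 = 1.304
  (R2) 1.304 phi_1 + 5.6217 phi_2 + 1.304 phi_3 = 0.3234
  (R3) 0.3234 phi_1 + 1.304 phi_2 + 5.6217 phi_3 = -2.5691
Gaussian elimination:
  R2 <- R2 - (1.304/5.6217) R1 = R2 - (0.231958) R1:  5.319226 phi_2 + 1.228985 phi_3 = 0.020926
  R3 <- R3 - (0.3234/5.6217) R1 = R3 - (0.057527) R1:  1.228985 phi_2 + 5.603096 phi_3 = -2.644115
  R3 <- R3 - (1.228985/5.319226) R2 = R3 - (0.231046) R2:  5.319144 phi_3 = -2.64895
Back-substitution:
  phi_hat_3 = -2.64895 / 5.319144 = -0.498003
  phi_hat_2 = (0.020926 - (1.228985)(-0.498003)) / 5.319226 = 0.118996
  phi_hat_1 = (1.304 - (1.304)(0.118996) - (0.3234)(-0.498003)) / 5.6217 = 0.233005
So phi_hat = [0.2330, 0.1190, -0.4980].
Therefore phi_hat_3 = -0.4980.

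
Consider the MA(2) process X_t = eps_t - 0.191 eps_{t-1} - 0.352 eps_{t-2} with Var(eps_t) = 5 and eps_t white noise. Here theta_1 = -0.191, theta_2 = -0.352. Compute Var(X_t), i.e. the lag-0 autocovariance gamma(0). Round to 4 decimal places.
\gamma(0) = 5.8019

For an MA(q) process X_t = eps_t + sum_i theta_i eps_{t-i} with
Var(eps_t) = sigma^2, the variance is
  gamma(0) = sigma^2 * (1 + sum_i theta_i^2).
  sum_i theta_i^2 = (-0.191)^2 + (-0.352)^2 = 0.036481 + 0.123904 = 0.160385.
  gamma(0) = 5 * (1 + 0.160385) = 5 * 1.160385 = 5.801925, which rounds to 5.8019.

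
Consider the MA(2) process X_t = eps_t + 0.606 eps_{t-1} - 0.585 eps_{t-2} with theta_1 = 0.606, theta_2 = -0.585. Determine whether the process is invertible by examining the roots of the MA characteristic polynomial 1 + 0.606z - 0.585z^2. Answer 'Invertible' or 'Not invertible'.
\text{Not invertible}

The MA(q) characteristic polynomial is P(z) = 1 + 0.606z - 0.585z^2.
Invertibility requires all roots to lie outside the unit circle, i.e. |z| > 1 for every root.
Set 1 + (0.606) z + (-0.585) z^2 = 0, i.e. a z^2 + b z + c = 0 with a = -0.585, b = 0.606, c = 1.
Discriminant D = b^2 - 4ac = (0.606)^2 - 4*(-0.585)*1 = 0.367236 - (-2.34) = 2.707236.
D >= 0, so the roots are real: z = (-b +/- sqrt(D)) / (2a) = (-0.606 +/- 1.645368) / (-1.17).
  z_1 = (-0.606 + 1.645368) / (-1.17) = -0.8883,   |z_1| = 0.8883.
  z_2 = (-0.606 - 1.645368) / (-1.17) = 1.9242,   |z_2| = 1.9242.
Moduli of all roots: 0.8883, 1.9242.
All moduli strictly greater than 1? No.
Verdict: Not invertible.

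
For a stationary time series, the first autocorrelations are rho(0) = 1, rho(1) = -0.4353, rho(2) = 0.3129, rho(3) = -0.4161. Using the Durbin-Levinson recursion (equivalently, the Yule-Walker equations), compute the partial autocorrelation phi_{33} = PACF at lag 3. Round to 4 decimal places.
\phi_{33} = -0.2960

The PACF at lag k is phi_{kk}, the last component of the solution
to the Yule-Walker system G_k phi = r_k where
  (G_k)_{ij} = rho(|i - j|), (r_k)_i = rho(i), i,j = 1..k.
Equivalently, Durbin-Levinson gives phi_{kk} iteratively:
  phi_{11} = rho(1)
  phi_{kk} = [rho(k) - sum_{j=1..k-1} phi_{k-1,j} rho(k-j)]
            / [1 - sum_{j=1..k-1} phi_{k-1,j} rho(j)],
  phi_{k,j} = phi_{k-1,j} - phi_{kk} phi_{k-1,k-j},  j = 1..k-1.
Step k = 1:
  phi_11 = rho(1) = -0.4353.
Step k = 2:
  phi_22 = [rho(2) - phi_11 rho(1)] / [1 - phi_11 rho(1)] = [0.3129 - (-0.4353)(-0.4353)] / [1 - (-0.4353)(-0.4353)]
         = 0.12341391 / 0.81051391 = 0.152266.
  Update: phi_21 = phi_11 - phi_22 phi_11 = -0.4353 - (0.152266)(-0.4353) = -0.369019.
Step k = 3:
  phi_33 = [rho(3) - phi_21 rho(2) - phi_22 rho(1)] / [1 - phi_21 rho(1) - phi_22 rho(2)]
    numerator   = -0.4161 - (-0.369019)(0.3129) - (0.152266)(-0.4353) = -0.23435261
    denominator = 1 - (-0.369019)(-0.4353) - (0.152266)(0.3129) = 0.79172214
  phi_33 = -0.23435261 / 0.79172214 = -0.296.
Therefore phi_{33} = -0.2960.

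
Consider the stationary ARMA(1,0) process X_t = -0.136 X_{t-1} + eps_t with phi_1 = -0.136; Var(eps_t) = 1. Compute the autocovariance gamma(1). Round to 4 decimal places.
\gamma(1) = -0.1386

Multiply the model equation by X_{t-k} and take expectations. With theta_0 = psi_0 = 1 and psi_j the MA(infinity) weights, this gives
  gamma(k) - sum_i phi_i gamma(k-i) = c_k,
  c_k = sigma^2 * sum_{j=k..q} theta_j psi_{j-k}   (c_k = 0 for k > q),
using gamma(-m) = gamma(m).
Pure AR (q = 0): c_0 = sigma^2 = 1, c_k = 0 for k >= 1.
Equations for k = 0 and k = 1 (AR order 1):
  gamma(0) = phi_1 gamma(1) + c_0
  gamma(1) = phi_1 gamma(0) + c_1
Substituting the second into the first: gamma(0) (1 - phi_1^2) = c_0 + phi_1 c_1, so
  gamma(0) = c_0 / (1 - phi_1^2) = 1 / (1 - (-0.136)^2) = 1 / 0.981504 = 1.018845.
  gamma(1) = phi_1 gamma(0) = (-0.136)(1.018845) = -0.138563.
Therefore gamma(1) = -0.1386 (to 4 decimal places).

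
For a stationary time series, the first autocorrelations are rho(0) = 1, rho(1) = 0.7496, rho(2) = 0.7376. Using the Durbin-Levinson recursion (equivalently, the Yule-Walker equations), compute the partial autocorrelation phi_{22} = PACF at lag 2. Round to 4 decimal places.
\phi_{22} = 0.4010

The PACF at lag k is phi_{kk}, the last component of the solution
to the Yule-Walker system G_k phi = r_k where
  (G_k)_{ij} = rho(|i - j|), (r_k)_i = rho(i), i,j = 1..k.
Equivalently, Durbin-Levinson gives phi_{kk} iteratively:
  phi_{11} = rho(1)
  phi_{kk} = [rho(k) - sum_{j=1..k-1} phi_{k-1,j} rho(k-j)]
            / [1 - sum_{j=1..k-1} phi_{k-1,j} rho(j)],
  phi_{k,j} = phi_{k-1,j} - phi_{kk} phi_{k-1,k-j},  j = 1..k-1.
Step k = 1:
  phi_11 = rho(1) = 0.7496.
Step k = 2:
  phi_22 = [rho(2) - phi_11 rho(1)] / [1 - phi_11 rho(1)] = [0.7376 - (0.7496)(0.7496)] / [1 - (0.7496)(0.7496)]
         = 0.17569984 / 0.43809984 = 0.401.
Therefore phi_{22} = 0.4010.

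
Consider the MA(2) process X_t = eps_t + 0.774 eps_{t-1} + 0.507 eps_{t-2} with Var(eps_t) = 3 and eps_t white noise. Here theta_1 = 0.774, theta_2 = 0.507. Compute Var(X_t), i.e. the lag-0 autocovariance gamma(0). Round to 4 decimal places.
\gamma(0) = 5.5684

For an MA(q) process X_t = eps_t + sum_i theta_i eps_{t-i} with
Var(eps_t) = sigma^2, the variance is
  gamma(0) = sigma^2 * (1 + sum_i theta_i^2).
  sum_i theta_i^2 = (0.774)^2 + (0.507)^2 = 0.599076 + 0.257049 = 0.856125.
  gamma(0) = 3 * (1 + 0.856125) = 3 * 1.856125 = 5.568375, which rounds to 5.5684.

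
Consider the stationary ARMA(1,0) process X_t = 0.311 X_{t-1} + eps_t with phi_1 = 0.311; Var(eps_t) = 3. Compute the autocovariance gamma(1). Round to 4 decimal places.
\gamma(1) = 1.0329

Multiply the model equation by X_{t-k} and take expectations. With theta_0 = psi_0 = 1 and psi_j the MA(infinity) weights, this gives
  gamma(k) - sum_i phi_i gamma(k-i) = c_k,
  c_k = sigma^2 * sum_{j=k..q} theta_j psi_{j-k}   (c_k = 0 for k > q),
using gamma(-m) = gamma(m).
Pure AR (q = 0): c_0 = sigma^2 = 3, c_k = 0 for k >= 1.
Equations for k = 0 and k = 1 (AR order 1):
  gamma(0) = phi_1 gamma(1) + c_0
  gamma(1) = phi_1 gamma(0) + c_1
Substituting the second into the first: gamma(0) (1 - phi_1^2) = c_0 + phi_1 c_1, so
  gamma(0) = c_0 / (1 - phi_1^2) = 3 / (1 - (0.311)^2) = 3 / 0.903279 = 3.321233.
  gamma(1) = phi_1 gamma(0) = (0.311)(3.321233) = 1.032903.
Therefore gamma(1) = 1.0329 (to 4 decimal places).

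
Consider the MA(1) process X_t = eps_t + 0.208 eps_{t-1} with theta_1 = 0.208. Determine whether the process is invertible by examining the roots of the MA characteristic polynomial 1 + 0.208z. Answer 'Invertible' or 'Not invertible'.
\text{Invertible}

The MA(q) characteristic polynomial is P(z) = 1 + 0.208z.
Invertibility requires all roots to lie outside the unit circle, i.e. |z| > 1 for every root.
This is linear in z: 1 + (0.208) z = 0  =>  z = -1/(0.208) = -4.807692,  |z| = 4.807692.
Moduli of all roots: 4.8077.
All moduli strictly greater than 1? Yes.
Verdict: Invertible.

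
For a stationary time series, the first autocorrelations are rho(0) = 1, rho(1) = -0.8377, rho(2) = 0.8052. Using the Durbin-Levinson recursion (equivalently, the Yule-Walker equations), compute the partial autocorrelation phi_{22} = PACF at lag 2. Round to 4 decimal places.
\phi_{22} = 0.3469

The PACF at lag k is phi_{kk}, the last component of the solution
to the Yule-Walker system G_k phi = r_k where
  (G_k)_{ij} = rho(|i - j|), (r_k)_i = rho(i), i,j = 1..k.
Equivalently, Durbin-Levinson gives phi_{kk} iteratively:
  phi_{11} = rho(1)
  phi_{kk} = [rho(k) - sum_{j=1..k-1} phi_{k-1,j} rho(k-j)]
            / [1 - sum_{j=1..k-1} phi_{k-1,j} rho(j)],
  phi_{k,j} = phi_{k-1,j} - phi_{kk} phi_{k-1,k-j},  j = 1..k-1.
Step k = 1:
  phi_11 = rho(1) = -0.8377.
Step k = 2:
  phi_22 = [rho(2) - phi_11 rho(1)] / [1 - phi_11 rho(1)] = [0.8052 - (-0.8377)(-0.8377)] / [1 - (-0.8377)(-0.8377)]
         = 0.10345871 / 0.29825871 = 0.3469.
Therefore phi_{22} = 0.3469.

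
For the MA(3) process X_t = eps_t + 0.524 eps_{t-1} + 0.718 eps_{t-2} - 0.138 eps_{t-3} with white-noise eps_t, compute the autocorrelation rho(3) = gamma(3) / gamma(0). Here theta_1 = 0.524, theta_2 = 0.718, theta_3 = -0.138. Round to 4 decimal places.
\rho(3) = -0.0763

For an MA(q) process with theta_0 = 1, the autocovariance is
  gamma(k) = sigma^2 * sum_{i=0..q-k} theta_i * theta_{i+k},
and rho(k) = gamma(k) / gamma(0). Sigma^2 cancels.
  numerator   = (1)*(-0.138) = -0.138.
  denominator = (1)^2 + (0.524)^2 + (0.718)^2 + (-0.138)^2 = 1.809144.
  rho(3) = -0.138 / 1.809144 = -0.0763.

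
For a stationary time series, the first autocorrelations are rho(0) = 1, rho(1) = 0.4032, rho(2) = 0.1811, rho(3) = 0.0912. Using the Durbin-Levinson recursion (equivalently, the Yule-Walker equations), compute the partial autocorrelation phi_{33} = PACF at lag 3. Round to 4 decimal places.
\phi_{33} = 0.0130

The PACF at lag k is phi_{kk}, the last component of the solution
to the Yule-Walker system G_k phi = r_k where
  (G_k)_{ij} = rho(|i - j|), (r_k)_i = rho(i), i,j = 1..k.
Equivalently, Durbin-Levinson gives phi_{kk} iteratively:
  phi_{11} = rho(1)
  phi_{kk} = [rho(k) - sum_{j=1..k-1} phi_{k-1,j} rho(k-j)]
            / [1 - sum_{j=1..k-1} phi_{k-1,j} rho(j)],
  phi_{k,j} = phi_{k-1,j} - phi_{kk} phi_{k-1,k-j},  j = 1..k-1.
Step k = 1:
  phi_11 = rho(1) = 0.4032.
Step k = 2:
  phi_22 = [rho(2) - phi_11 rho(1)] / [1 - phi_11 rho(1)] = [0.1811 - (0.4032)(0.4032)] / [1 - (0.4032)(0.4032)]
         = 0.01852976 / 0.83742976 = 0.022127.
  Update: phi_21 = phi_11 - phi_22 phi_11 = 0.4032 - (0.022127)(0.4032) = 0.394278.
Step k = 3:
  phi_33 = [rho(3) - phi_21 rho(2) - phi_22 rho(1)] / [1 - phi_21 rho(1) - phi_22 rho(2)]
    numerator   = 0.0912 - (0.394278)(0.1811) - (0.022127)(0.4032) = 0.0108746
    denominator = 1 - (0.394278)(0.4032) - (0.022127)(0.1811) = 0.83701975
  phi_33 = 0.0108746 / 0.83701975 = 0.013.
Therefore phi_{33} = 0.0130.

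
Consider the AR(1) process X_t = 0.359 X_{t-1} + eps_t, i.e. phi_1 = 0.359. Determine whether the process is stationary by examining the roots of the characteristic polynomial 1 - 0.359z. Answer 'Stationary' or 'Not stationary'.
\text{Stationary}

The AR(p) characteristic polynomial is P(z) = 1 - 0.359z.
Stationarity requires all roots to lie outside the unit circle, i.e. |z| > 1 for every root.
This is linear in z: 1 + (-0.359) z = 0  =>  z = -1/(-0.359) = 2.785515,  |z| = 2.785515.
Moduli of all roots: 2.7855.
All moduli strictly greater than 1? Yes.
Verdict: Stationary.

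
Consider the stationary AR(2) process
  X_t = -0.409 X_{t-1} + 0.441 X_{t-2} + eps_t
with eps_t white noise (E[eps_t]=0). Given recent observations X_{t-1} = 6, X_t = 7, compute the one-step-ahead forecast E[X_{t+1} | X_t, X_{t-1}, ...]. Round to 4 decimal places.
E[X_{t+1} \mid \mathcal F_t] = -0.2170

For an AR(p) model X_t = c + sum_i phi_i X_{t-i} + eps_t, the
one-step-ahead conditional mean is
  E[X_{t+1} | X_t, ...] = c + sum_i phi_i X_{t+1-i}.
Substitute known values:
  E[X_{t+1} | ...] = (-0.409) * (7) + (0.441) * (6)
                   = -0.2170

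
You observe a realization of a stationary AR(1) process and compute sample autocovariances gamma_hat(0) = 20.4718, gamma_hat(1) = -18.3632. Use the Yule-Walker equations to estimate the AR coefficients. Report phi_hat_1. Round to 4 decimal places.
\hat\phi_{1} = -0.8970

The Yule-Walker equations for an AR(p) process read, in matrix form,
  Gamma_p phi = r_p,   with   (Gamma_p)_{ij} = gamma(|i - j|),
                       (r_p)_i = gamma(i),   i,j = 1..p.
Substitute the sample gammas (Toeplitz matrix and right-hand side of size 1):
  Gamma_p = [[20.4718]]
  r_p     = [-18.3632]
With p = 1 this is the single equation gamma(0) phi_1 = gamma(1):
  phi_hat_1 = gamma(1) / gamma(0) = -18.3632 / 20.4718 = -0.8970.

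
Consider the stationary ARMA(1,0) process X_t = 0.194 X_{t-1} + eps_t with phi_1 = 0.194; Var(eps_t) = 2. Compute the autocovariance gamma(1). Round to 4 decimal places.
\gamma(1) = 0.4032

Multiply the model equation by X_{t-k} and take expectations. With theta_0 = psi_0 = 1 and psi_j the MA(infinity) weights, this gives
  gamma(k) - sum_i phi_i gamma(k-i) = c_k,
  c_k = sigma^2 * sum_{j=k..q} theta_j psi_{j-k}   (c_k = 0 for k > q),
using gamma(-m) = gamma(m).
Pure AR (q = 0): c_0 = sigma^2 = 2, c_k = 0 for k >= 1.
Equations for k = 0 and k = 1 (AR order 1):
  gamma(0) = phi_1 gamma(1) + c_0
  gamma(1) = phi_1 gamma(0) + c_1
Substituting the second into the first: gamma(0) (1 - phi_1^2) = c_0 + phi_1 c_1, so
  gamma(0) = c_0 / (1 - phi_1^2) = 2 / (1 - (0.194)^2) = 2 / 0.962364 = 2.078216.
  gamma(1) = phi_1 gamma(0) = (0.194)(2.078216) = 0.403174.
Therefore gamma(1) = 0.4032 (to 4 decimal places).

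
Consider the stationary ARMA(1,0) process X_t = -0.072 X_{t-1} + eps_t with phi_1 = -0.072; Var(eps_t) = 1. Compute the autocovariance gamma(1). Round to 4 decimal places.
\gamma(1) = -0.0724

Multiply the model equation by X_{t-k} and take expectations. With theta_0 = psi_0 = 1 and psi_j the MA(infinity) weights, this gives
  gamma(k) - sum_i phi_i gamma(k-i) = c_k,
  c_k = sigma^2 * sum_{j=k..q} theta_j psi_{j-k}   (c_k = 0 for k > q),
using gamma(-m) = gamma(m).
Pure AR (q = 0): c_0 = sigma^2 = 1, c_k = 0 for k >= 1.
Equations for k = 0 and k = 1 (AR order 1):
  gamma(0) = phi_1 gamma(1) + c_0
  gamma(1) = phi_1 gamma(0) + c_1
Substituting the second into the first: gamma(0) (1 - phi_1^2) = c_0 + phi_1 c_1, so
  gamma(0) = c_0 / (1 - phi_1^2) = 1 / (1 - (-0.072)^2) = 1 / 0.994816 = 1.005211.
  gamma(1) = phi_1 gamma(0) = (-0.072)(1.005211) = -0.072375.
Therefore gamma(1) = -0.0724 (to 4 decimal places).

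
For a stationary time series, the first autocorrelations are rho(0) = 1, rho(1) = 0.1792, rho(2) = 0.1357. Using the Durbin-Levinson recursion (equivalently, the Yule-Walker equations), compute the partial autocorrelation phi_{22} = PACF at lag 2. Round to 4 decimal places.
\phi_{22} = 0.1070

The PACF at lag k is phi_{kk}, the last component of the solution
to the Yule-Walker system G_k phi = r_k where
  (G_k)_{ij} = rho(|i - j|), (r_k)_i = rho(i), i,j = 1..k.
Equivalently, Durbin-Levinson gives phi_{kk} iteratively:
  phi_{11} = rho(1)
  phi_{kk} = [rho(k) - sum_{j=1..k-1} phi_{k-1,j} rho(k-j)]
            / [1 - sum_{j=1..k-1} phi_{k-1,j} rho(j)],
  phi_{k,j} = phi_{k-1,j} - phi_{kk} phi_{k-1,k-j},  j = 1..k-1.
Step k = 1:
  phi_11 = rho(1) = 0.1792.
Step k = 2:
  phi_22 = [rho(2) - phi_11 rho(1)] / [1 - phi_11 rho(1)] = [0.1357 - (0.1792)(0.1792)] / [1 - (0.1792)(0.1792)]
         = 0.10358736 / 0.96788736 = 0.107.
Therefore phi_{22} = 0.1070.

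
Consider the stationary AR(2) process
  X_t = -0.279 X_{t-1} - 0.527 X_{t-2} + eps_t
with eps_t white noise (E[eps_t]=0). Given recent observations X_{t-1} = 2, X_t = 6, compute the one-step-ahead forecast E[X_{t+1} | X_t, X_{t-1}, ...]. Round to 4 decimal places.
E[X_{t+1} \mid \mathcal F_t] = -2.7280

For an AR(p) model X_t = c + sum_i phi_i X_{t-i} + eps_t, the
one-step-ahead conditional mean is
  E[X_{t+1} | X_t, ...] = c + sum_i phi_i X_{t+1-i}.
Substitute known values:
  E[X_{t+1} | ...] = (-0.279) * (6) + (-0.527) * (2)
                   = -2.7280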